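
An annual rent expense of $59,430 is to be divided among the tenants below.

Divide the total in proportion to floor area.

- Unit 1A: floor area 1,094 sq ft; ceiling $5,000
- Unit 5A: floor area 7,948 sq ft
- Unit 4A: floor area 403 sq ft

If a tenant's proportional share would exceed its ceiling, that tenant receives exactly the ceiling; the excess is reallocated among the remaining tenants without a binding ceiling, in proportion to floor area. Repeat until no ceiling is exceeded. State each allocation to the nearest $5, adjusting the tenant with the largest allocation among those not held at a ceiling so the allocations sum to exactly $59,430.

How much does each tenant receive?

Floor area total: 9,445.
Unconstrained shares: Unit 1A 6,883.69; Unit 5A 50,010.55; Unit 4A 2,535.76.
Capped: Unit 1A ($5,000); remaining pool $54,430 reallocated over remaining floor area 8,351.
Shares after redistribution: Unit 5A 51,803.33 → $51,805; Unit 4A 2,626.67 → $2,625.

Unit 1A: $5,000 | Unit 5A: $51,805 | Unit 4A: $2,625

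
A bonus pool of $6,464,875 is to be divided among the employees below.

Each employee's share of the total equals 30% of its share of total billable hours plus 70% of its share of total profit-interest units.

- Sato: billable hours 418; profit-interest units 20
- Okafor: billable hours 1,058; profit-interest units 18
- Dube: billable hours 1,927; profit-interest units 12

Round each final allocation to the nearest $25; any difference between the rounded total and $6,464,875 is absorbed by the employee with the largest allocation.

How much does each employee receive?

Totals — billable hours 3,403, profit-interest units 50.
Combined weights (30% billable hours + 70% profit-interest units): Sato 0.3168; Okafor 0.3453; Dube 0.3379.
Proportional shares: Sato 2,048,394.60; Okafor 2,232,131.55; Dube 2,184,348.85.
After rounding ($25): Sato $2,048,400; Okafor $2,232,125; Dube $2,184,350. Sum = $6,464,875.
Sum already equals the total — no adjustment.

Sato: $2,048,400; Okafor: $2,232,125; Dube: $2,184,350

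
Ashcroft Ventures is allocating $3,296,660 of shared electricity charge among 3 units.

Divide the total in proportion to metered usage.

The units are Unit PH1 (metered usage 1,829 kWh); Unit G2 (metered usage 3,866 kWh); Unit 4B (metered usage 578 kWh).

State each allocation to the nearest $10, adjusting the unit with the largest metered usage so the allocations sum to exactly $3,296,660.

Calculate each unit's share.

Unit PH1: $961,200 | Unit G2: $2,031,700 | Unit 4B: $303,760

Sum of metered usage: 6,273.
Proportional shares: Unit PH1 1,829/6,273 × $3,296,660 = 961,197.38; Unit G2 3,866/6,273 × $3,296,660 = 2,031,705.33; Unit 4B 578/6,273 × $3,296,660 = 303,757.29.
Rounded to nearest $10: Unit PH1 $961,200; Unit G2 $2,031,710; Unit 4B $303,760. Sum = $3,296,670.
Difference $3,296,660 − $3,296,670 = −$10 applied to largest metered usage (Unit G2): Unit G2 becomes $2,031,700.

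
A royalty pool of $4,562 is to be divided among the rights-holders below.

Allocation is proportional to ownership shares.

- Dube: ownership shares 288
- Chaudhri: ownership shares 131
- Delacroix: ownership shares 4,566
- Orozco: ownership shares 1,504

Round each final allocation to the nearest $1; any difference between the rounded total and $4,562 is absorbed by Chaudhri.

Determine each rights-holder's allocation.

Sum of ownership shares: 6,489.
Raw shares: Dube 288/6,489 × $4,562 = 202.47; Chaudhri 131/6,489 × $4,562 = 92.10; Delacroix 4,566/6,489 × $4,562 = 3,210.06; Orozco 1,504/6,489 × $4,562 = 1,057.37.
Rounded to nearest $1: Dube $202; Chaudhri $92; Delacroix $3,210; Orozco $1,057. Sum = $4,561.
Difference $4,562 − $4,561 = +$1 applied to Chaudhri: Chaudhri becomes $93.

Dube: $202 · Chaudhri: $93 · Delacroix: $3,210 · Orozco: $1,057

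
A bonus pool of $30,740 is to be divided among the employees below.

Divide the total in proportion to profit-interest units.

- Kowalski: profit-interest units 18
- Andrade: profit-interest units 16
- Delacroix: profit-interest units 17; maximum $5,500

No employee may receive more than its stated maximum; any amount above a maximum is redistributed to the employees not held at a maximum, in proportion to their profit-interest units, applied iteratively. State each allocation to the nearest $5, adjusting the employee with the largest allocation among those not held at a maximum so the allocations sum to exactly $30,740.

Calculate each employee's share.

Total profit-interest units = 51.
Unconstrained shares: Kowalski 10,849.41; Andrade 9,643.92; Delacroix 10,246.67.
Capped: Delacroix ($5,500); balance $25,240 reallocated over remaining profit-interest units 34.
Redistributed shares: Kowalski 13,362.35 → $13,360; Andrade 11,877.65 → $11,880.

Kowalski: $13,360 | Andrade: $11,880 | Delacroix: $5,500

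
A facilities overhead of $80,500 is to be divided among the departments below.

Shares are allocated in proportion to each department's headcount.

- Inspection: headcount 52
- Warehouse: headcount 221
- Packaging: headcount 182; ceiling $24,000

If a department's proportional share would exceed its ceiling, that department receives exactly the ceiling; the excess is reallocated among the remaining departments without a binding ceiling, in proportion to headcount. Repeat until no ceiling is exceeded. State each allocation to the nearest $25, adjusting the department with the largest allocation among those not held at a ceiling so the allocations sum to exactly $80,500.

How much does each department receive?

Combined headcount = 455.
Proportional shares (ignoring caps): Inspection 9,200.00; Warehouse 39,100.00; Packaging 32,200.00.
Cap binds for Packaging ($24,000); remaining pool $56,500 reallocated over remaining headcount 273.
Remaining shares: Inspection 10,761.90 → $10,750; Warehouse 45,738.10 → $45,750.

Inspection: $10,750; Warehouse: $45,750; Packaging: $24,000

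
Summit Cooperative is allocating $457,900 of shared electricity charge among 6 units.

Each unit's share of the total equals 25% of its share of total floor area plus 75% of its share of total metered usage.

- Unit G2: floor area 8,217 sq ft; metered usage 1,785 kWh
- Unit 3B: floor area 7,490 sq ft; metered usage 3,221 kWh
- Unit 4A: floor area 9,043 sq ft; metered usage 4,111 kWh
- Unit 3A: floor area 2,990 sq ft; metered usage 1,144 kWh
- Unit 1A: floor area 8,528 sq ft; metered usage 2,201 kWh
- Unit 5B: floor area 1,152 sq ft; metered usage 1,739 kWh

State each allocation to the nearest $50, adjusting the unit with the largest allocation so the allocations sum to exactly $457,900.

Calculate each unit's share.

Unit G2: $68,300; Unit 3B: $100,800; Unit 4A: $127,100; Unit 3A: $36,800; Unit 1A: $79,300; Unit 5B: $45,600

Floor area total 37,420; metered usage total 14,201.
Composite weights (25% floor area + 75% metered usage): Unit G2 0.1492; Unit 3B 0.2202; Unit 4A 0.2775; Unit 3A 0.0804; Unit 1A 0.1732; Unit 5B 0.0995.
Unrounded shares: Unit G2 68,304.32; Unit 3B 100,807.30; Unit 4A 127,081.24; Unit 3A 36,812.52; Unit 1A 79,315.92; Unit 5B 45,578.70.
Rounded to nearest $50: Unit G2 $68,300; Unit 3B $100,800; Unit 4A $127,100; Unit 3A $36,800; Unit 1A $79,300; Unit 5B $45,600. Sum = $457,900.
No rounding difference to absorb.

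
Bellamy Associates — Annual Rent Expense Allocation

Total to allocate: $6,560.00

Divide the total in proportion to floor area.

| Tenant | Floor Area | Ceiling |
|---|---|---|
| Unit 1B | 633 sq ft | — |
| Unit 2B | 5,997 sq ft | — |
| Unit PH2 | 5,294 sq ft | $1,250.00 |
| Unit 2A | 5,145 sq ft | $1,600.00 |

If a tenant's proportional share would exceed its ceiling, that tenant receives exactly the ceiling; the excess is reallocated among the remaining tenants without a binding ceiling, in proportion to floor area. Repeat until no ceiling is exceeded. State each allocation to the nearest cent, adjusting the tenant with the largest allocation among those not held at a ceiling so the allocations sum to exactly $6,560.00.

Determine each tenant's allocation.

Unit 1B: $354.21 · Unit 2B: $3,355.79 · Unit PH2: $1,250.00 · Unit 2A: $1,600.00

Combined floor area = 17,069.
Proportional shares (ignoring caps): Unit 1B 243.2761; Unit 2B 2,304.7818; Unit PH2 2,034.6031; Unit 2A 1,977.3390.
Held at cap: Unit PH2 ($1,250.00), Unit 2A ($1,600.00); residual $3,710.00 reallocated over remaining floor area 6,630.
Redistributed shares: Unit 1B 354.2127 → $354.21; Unit 2B 3,355.7873 → $3,355.79.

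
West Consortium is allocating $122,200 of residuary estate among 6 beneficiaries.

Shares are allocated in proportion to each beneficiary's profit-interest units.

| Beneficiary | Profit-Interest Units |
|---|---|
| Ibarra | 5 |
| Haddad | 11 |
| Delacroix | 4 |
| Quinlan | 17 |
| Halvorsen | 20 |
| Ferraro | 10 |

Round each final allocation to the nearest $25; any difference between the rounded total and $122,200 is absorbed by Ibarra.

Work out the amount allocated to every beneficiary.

Ibarra: $9,100 · Haddad: $20,075 · Delacroix: $7,300 · Quinlan: $31,000 · Halvorsen: $36,475 · Ferraro: $18,250

Combined profit-interest units = 67.
Unrounded shares: Ibarra 5/67 × $122,200 = 9,119.40; Haddad 11/67 × $122,200 = 20,062.69; Delacroix 4/67 × $122,200 = 7,295.52; Quinlan 17/67 × $122,200 = 31,005.97; Halvorsen 20/67 × $122,200 = 36,477.61; Ferraro 10/67 × $122,200 = 18,238.81.
After rounding ($25): Ibarra $9,125; Haddad $20,075; Delacroix $7,300; Quinlan $31,000; Halvorsen $36,475; Ferraro $18,250. Sum = $122,225.
Difference $122,200 − $122,225 = −$25 applied to Ibarra: Ibarra becomes $9,100.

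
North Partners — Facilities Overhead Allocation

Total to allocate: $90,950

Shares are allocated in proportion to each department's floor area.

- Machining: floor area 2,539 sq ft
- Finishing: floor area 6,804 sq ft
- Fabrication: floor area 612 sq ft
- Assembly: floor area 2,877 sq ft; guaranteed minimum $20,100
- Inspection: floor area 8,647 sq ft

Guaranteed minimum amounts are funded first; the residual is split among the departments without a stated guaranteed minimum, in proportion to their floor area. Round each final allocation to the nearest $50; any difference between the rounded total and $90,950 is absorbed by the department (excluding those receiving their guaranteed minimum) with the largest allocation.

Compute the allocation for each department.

Fund the minimums — Assembly $20,100. Balance $70,850.
Balance split over remaining floor area 18,602: Machining 9,670.37 → $9,650; Finishing 25,914.60 → $25,900; Fabrication 2,330.94 → $2,350; Inspection 32,934.09 → $32,950.

Machining: $9,650 · Finishing: $25,900 · Fabrication: $2,350 · Assembly: $20,100 · Inspection: $32,950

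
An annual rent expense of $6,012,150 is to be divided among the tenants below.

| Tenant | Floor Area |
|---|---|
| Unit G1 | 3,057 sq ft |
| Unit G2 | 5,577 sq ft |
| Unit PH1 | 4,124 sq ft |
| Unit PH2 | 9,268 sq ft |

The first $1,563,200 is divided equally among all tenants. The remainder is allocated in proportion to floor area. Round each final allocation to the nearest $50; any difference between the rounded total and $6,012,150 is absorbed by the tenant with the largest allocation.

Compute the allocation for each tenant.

Equal tier: $1,563,200 ÷ 4 = $390,800 apiece.
Remainder $4,448,950 by floor area (total 22,026): Unit G1 617,472.09 → $617,450; Unit G2 1,126,477.53 → $1,126,500; Unit PH1 832,991.46 → $833,000; Unit PH2 1,872,008.93 → $1,872,000.
Totals: Unit G1 $390,800 + $617,450 = $1,008,250; Unit G2 $390,800 + $1,126,500 = $1,517,300; Unit PH1 $390,800 + $833,000 = $1,223,800; Unit PH2 $390,800 + $1,872,000 = $2,262,800.

Unit G1: $1,008,250; Unit G2: $1,517,300; Unit PH1: $1,223,800; Unit PH2: $2,262,800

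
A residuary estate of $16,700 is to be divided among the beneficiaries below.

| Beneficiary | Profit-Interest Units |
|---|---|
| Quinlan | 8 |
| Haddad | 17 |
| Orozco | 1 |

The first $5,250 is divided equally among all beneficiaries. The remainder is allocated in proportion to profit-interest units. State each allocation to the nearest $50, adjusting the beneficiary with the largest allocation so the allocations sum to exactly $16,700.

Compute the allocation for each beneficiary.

Quinlan: $5,250; Haddad: $9,250; Orozco: $2,200

Equal tier: $5,250 ÷ 3 = $1,750 apiece.
Remainder $11,450 by profit-interest units (total 26): Quinlan 3,523.08 → $3,500; Haddad 7,486.54 → $7,500; Orozco 440.38 → $450.
Totals: Quinlan $1,750 + $3,500 = $5,250; Haddad $1,750 + $7,500 = $9,250; Orozco $1,750 + $450 = $2,200.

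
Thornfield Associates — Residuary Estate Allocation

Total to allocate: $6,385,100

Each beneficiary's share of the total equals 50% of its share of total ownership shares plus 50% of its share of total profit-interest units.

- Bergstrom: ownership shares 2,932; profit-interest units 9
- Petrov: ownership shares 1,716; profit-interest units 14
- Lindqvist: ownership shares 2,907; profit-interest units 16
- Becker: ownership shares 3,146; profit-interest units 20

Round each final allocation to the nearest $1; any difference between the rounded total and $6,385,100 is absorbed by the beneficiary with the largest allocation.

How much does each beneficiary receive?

Ownership shares total 10,701; profit-interest units total 59.
Composite weights (50% ownership shares + 50% profit-interest units): Bergstrom 0.2133; Petrov 0.1988; Lindqvist 0.2714; Becker 0.3165.
Unrounded shares: Bergstrom 1,361,735.78; Petrov 1,269,507.87; Lindqvist 1,733,054.36; Becker 2,020,801.99.
Rounded to nearest $1: Bergstrom $1,361,736; Petrov $1,269,508; Lindqvist $1,733,054; Becker $2,020,802. Sum = $6,385,100.
Sum already equals the total — no adjustment.

Bergstrom: $1,361,736; Petrov: $1,269,508; Lindqvist: $1,733,054; Becker: $2,020,802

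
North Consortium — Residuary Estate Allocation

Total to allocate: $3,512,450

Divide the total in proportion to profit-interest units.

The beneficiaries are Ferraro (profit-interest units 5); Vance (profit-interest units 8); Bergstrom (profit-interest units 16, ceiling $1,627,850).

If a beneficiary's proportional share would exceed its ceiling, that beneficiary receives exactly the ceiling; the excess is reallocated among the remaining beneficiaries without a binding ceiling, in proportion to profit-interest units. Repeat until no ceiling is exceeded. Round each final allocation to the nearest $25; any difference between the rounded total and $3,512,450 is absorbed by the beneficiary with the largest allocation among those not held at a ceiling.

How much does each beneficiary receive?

Ferraro: $724,850 | Vance: $1,159,750 | Bergstrom: $1,627,850

Combined profit-interest units = 29.
Unconstrained shares: Ferraro 605,594.83; Vance 968,951.72; Bergstrom 1,937,903.45.
Cap binds for Bergstrom ($1,627,850); remaining pool $1,884,600 reallocated over remaining profit-interest units 13.
Remaining shares: Ferraro 724,846.15 → $724,850; Vance 1,159,753.85 → $1,159,750.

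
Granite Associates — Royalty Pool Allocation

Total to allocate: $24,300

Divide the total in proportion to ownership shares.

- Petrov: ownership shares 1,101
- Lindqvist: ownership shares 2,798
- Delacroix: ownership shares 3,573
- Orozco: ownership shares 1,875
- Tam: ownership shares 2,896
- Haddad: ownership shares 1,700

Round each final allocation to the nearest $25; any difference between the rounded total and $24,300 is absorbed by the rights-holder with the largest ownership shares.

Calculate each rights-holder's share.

Ownership shares total: 13,943.
Pro-rata amounts: Petrov 1,101/13,943 × $24,300 = 1,918.83; Lindqvist 2,798/13,943 × $24,300 = 4,876.38; Delacroix 3,573/13,943 × $24,300 = 6,227.06; Orozco 1,875/13,943 × $24,300 = 3,267.77; Tam 2,896/13,943 × $24,300 = 5,047.18; Haddad 1,700/13,943 × $24,300 = 2,962.78.
After rounding ($25): Petrov $1,925; Lindqvist $4,875; Delacroix $6,225; Orozco $3,275; Tam $5,050; Haddad $2,975. Sum = $24,325.
Difference $24,300 − $24,325 = −$25 applied to largest ownership shares (Delacroix): Delacroix becomes $6,200.

Petrov: $1,925; Lindqvist: $4,875; Delacroix: $6,200; Orozco: $3,275; Tam: $5,050; Haddad: $2,975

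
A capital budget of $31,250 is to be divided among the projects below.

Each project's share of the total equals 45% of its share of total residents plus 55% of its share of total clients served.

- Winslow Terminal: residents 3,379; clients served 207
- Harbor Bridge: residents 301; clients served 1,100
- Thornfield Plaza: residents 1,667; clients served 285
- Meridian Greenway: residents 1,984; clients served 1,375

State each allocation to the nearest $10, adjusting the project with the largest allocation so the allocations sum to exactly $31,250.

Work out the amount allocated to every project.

Winslow Terminal: $7,680 | Harbor Bridge: $6,950 | Thornfield Plaza: $4,850 | Meridian Greenway: $11,770

Totals — residents 7,331, clients served 2,967.
Blended shares (45% residents + 55% clients served): Winslow Terminal 0.2458; Harbor Bridge 0.2224; Thornfield Plaza 0.1552; Meridian Greenway 0.3767.
Raw shares: Winslow Terminal 7,680.81; Harbor Bridge 6,949.56; Thornfield Plaza 4,848.65; Meridian Greenway 11,770.98.
Rounded to nearest $10: Winslow Terminal $7,680; Harbor Bridge $6,950; Thornfield Plaza $4,850; Meridian Greenway $11,770. Sum = $31,250.
Sum already equals the total — no adjustment.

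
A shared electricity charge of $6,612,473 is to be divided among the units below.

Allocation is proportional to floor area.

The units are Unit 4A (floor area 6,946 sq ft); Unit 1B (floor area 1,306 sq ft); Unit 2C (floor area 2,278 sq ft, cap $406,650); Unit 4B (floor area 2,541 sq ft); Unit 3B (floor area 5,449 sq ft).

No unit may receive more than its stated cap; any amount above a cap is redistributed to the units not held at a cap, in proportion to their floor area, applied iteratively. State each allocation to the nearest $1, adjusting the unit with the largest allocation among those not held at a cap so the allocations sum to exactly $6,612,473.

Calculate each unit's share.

Sum of floor area: 18,520.
Unconstrained shares: Unit 4A 2,480,034.42; Unit 1B 466,300.74; Unit 2C 813,348.46; Unit 4B 907,251.29; Unit 3B 1,945,538.09.
Cap binds for Unit 2C ($406,650); balance $6,205,823 reallocated over remaining floor area 16,242.
Redistributed shares: Unit 4A 2,653,961.74 → $2,653,962; Unit 1B 499,002.88 → $499,003; Unit 4B 970,877.74 → $970,878; Unit 3B 2,081,980.64 → $2,081,981.
Rounding difference −$1 applied to Unit 4A → $2,653,961.

Unit 4A: $2,653,961 · Unit 1B: $499,003 · Unit 2C: $406,650 · Unit 4B: $970,878 · Unit 3B: $2,081,981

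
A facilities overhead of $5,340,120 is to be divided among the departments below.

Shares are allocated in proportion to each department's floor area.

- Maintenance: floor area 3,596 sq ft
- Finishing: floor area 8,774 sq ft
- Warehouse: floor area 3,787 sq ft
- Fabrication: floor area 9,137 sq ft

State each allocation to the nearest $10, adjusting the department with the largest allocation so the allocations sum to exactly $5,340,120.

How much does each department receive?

Maintenance: $759,190; Finishing: $1,852,380; Warehouse: $799,520; Fabrication: $1,929,030

Floor area total: 25,294.
Unrounded shares: Maintenance 3,596/25,294 × $5,340,120 = 759,194.73; Finishing 8,774/25,294 × $5,340,120 = 1,852,384.47; Warehouse 3,787/25,294 × $5,340,120 = 799,519.03; Fabrication 9,137/25,294 × $5,340,120 = 1,929,021.76.
After rounding ($10): Maintenance $759,190; Finishing $1,852,380; Warehouse $799,520; Fabrication $1,929,020. Sum = $5,340,110.
Difference $5,340,120 − $5,340,110 = +$10 applied to largest allocation (Fabrication): Fabrication becomes $1,929,030.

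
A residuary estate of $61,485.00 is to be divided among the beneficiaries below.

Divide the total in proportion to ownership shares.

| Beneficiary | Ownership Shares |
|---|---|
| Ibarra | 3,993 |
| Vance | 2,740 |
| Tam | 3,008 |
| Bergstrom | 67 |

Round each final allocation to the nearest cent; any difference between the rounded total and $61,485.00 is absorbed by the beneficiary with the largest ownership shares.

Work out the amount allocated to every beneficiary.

Total ownership shares = 3,993 + 2,740 + 3,008 + 67 = 9,808.
Proportional shares: Ibarra 25,031.5666; Vance 17,176.6823; Tam 18,856.7374; Bergstrom 420.0138.
After rounding (cent): Ibarra $25,031.57; Vance $17,176.68; Tam $18,856.74; Bergstrom $420.01. Sum = $61,485.00.
Sum already equals the total — no adjustment.

Ibarra: $25,031.57 · Vance: $17,176.68 · Tam: $18,856.74 · Bergstrom: $420.01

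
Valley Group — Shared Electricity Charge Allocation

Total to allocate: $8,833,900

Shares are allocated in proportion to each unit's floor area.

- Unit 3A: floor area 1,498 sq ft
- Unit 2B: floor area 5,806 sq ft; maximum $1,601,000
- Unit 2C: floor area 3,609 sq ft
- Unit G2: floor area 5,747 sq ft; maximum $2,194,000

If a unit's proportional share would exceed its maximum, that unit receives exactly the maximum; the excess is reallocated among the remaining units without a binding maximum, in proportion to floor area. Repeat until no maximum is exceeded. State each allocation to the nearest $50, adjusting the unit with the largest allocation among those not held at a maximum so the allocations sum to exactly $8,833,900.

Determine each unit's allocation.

Sum of floor area: 16,660.
Pro-rata shares before constraints: Unit 3A 794,308.66; Unit 2B 3,078,608.85; Unit 2C 1,913,658.17; Unit G2 3,047,324.33.
Capped: Unit 2B ($1,601,000), Unit G2 ($2,194,000); balance $5,038,900 reallocated over remaining floor area 5,107.
Remaining shares: Unit 3A 1,478,024.71 → $1,478,000; Unit 2C 3,560,875.29 → $3,560,900.

Unit 3A: $1,478,000 · Unit 2B: $1,601,000 · Unit 2C: $3,560,900 · Unit G2: $2,194,000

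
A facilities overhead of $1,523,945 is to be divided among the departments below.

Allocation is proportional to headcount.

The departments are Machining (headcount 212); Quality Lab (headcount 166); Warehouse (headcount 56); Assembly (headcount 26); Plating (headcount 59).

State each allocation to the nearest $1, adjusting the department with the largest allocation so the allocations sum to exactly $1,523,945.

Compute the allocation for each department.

Machining: $622,499; Quality Lab: $487,427; Warehouse: $164,433; Assembly: $76,344; Plating: $173,242

Sum of headcount: 519.
Proportional shares: Machining 212/519 × $1,523,945 = 622,497.76; Quality Lab 166/519 × $1,523,945 = 487,427.495; Warehouse 56/519 × $1,523,945 = 164,433.37; Assembly 26/519 × $1,523,945 = 76,344.07; Plating 59/519 × $1,523,945 = 173,242.30.
Rounded to nearest $1: Machining $622,498; Quality Lab $487,427; Warehouse $164,433; Assembly $76,344; Plating $173,242. Sum = $1,523,944.
Difference $1,523,945 − $1,523,944 = +$1 applied to largest allocation (Machining): Machining becomes $622,499.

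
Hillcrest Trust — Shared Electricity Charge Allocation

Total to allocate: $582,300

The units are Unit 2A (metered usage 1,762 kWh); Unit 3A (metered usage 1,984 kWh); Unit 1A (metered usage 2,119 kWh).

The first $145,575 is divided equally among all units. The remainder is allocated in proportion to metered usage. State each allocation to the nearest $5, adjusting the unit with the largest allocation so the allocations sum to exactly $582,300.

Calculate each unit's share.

$145,575 shared equally gives $48,525 per unit.
Remainder $436,725 by metered usage (total 5,865): Unit 2A 131,203.66 → $131,205; Unit 3A 147,734.42 → $147,735; Unit 1A 157,786.92 → $157,785.
Totals: Unit 2A $48,525 + $131,205 = $179,730; Unit 3A $48,525 + $147,735 = $196,260; Unit 1A $48,525 + $157,785 = $206,310.

Unit 2A: $179,730 | Unit 3A: $196,260 | Unit 1A: $206,310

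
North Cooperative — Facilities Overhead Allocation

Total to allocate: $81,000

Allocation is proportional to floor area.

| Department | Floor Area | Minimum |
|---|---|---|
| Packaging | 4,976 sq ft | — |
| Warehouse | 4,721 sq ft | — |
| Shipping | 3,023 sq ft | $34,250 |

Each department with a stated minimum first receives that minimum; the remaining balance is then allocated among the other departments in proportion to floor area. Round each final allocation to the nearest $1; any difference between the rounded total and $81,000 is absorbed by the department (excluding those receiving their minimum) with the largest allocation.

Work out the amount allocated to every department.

Packaging: $23,990 · Warehouse: $22,760 · Shipping: $34,250

Minimums first: Shipping $34,250. Residual $46,750.
Residual split over remaining floor area 9,697: Packaging 23,989.69 → $23,990; Warehouse 22,760.31 → $22,760.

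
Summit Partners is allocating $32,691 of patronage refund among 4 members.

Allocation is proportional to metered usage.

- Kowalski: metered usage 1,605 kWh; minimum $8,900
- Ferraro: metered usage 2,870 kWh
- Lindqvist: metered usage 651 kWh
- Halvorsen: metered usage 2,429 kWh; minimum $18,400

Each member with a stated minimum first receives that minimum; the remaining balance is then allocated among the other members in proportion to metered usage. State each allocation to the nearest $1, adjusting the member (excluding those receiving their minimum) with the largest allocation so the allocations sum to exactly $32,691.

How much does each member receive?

Kowalski: $8,900 · Ferraro: $4,394 · Lindqvist: $997 · Halvorsen: $18,400

Minimums first: Kowalski $8,900; Halvorsen $18,400. Residual $5,391.
Residual split over remaining metered usage 3,521: Ferraro 4,394.25 → $4,394; Lindqvist 996.75 → $997.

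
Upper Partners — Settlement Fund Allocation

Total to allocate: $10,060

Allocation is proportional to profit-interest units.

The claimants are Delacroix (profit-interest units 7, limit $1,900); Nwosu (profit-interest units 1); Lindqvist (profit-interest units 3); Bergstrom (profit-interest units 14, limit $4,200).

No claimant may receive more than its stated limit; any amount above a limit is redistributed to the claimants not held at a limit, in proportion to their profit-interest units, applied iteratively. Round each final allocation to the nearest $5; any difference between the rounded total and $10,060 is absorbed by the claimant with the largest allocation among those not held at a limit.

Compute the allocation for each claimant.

Total profit-interest units = 25.
Pro-rata shares before constraints: Delacroix 2,816.80; Nwosu 402.40; Lindqvist 1,207.20; Bergstrom 5,633.60.
Held at cap: Delacroix ($1,900), Bergstrom ($4,200); balance $3,960 reallocated over remaining profit-interest units 4.
Remaining shares: Nwosu 990.00 → $990; Lindqvist 2,970.00 → $2,970.

Delacroix: $1,900 · Nwosu: $990 · Lindqvist: $2,970 · Bergstrom: $4,200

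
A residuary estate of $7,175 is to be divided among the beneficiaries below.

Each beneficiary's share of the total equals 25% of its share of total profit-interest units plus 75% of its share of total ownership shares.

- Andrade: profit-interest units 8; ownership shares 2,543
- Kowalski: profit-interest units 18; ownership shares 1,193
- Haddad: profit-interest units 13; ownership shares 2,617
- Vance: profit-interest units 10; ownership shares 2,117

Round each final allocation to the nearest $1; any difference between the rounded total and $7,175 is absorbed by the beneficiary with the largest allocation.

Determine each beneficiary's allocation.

Profit-interest units total 49; ownership shares total 8,470.
Combined weights (25% profit-interest units + 75% ownership shares): Andrade 0.2660; Kowalski 0.1975; Haddad 0.2981; Vance 0.2385.
Unrounded shares: Andrade 1,908.503; Kowalski 1,416.88; Haddad 2,138.55; Vance 1,711.07.
Rounded to nearest $1: Andrade $1,909; Kowalski $1,417; Haddad $2,139; Vance $1,711. Sum = $7,176.
Difference $7,175 − $7,176 = −$1 applied to largest allocation (Haddad): Haddad becomes $2,138.

Andrade: $1,909 | Kowalski: $1,417 | Haddad: $2,138 | Vance: $1,711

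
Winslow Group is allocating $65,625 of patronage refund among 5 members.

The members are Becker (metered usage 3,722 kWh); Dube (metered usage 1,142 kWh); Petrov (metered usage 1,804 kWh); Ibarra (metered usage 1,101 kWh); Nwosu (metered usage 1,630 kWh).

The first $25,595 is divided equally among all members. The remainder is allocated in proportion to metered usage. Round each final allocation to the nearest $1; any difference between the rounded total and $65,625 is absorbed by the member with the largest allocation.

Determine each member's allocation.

Becker: $20,971 · Dube: $9,983 · Petrov: $12,802 · Ibarra: $9,808 · Nwosu: $12,061

Equal tier: $25,595 ÷ 5 = $5,119 apiece.
Remainder $40,030 by metered usage (total 9,399): Becker 15,851.86 → $15,852; Dube 4,863.74 → $4,864; Petrov 7,683.17 → $7,683; Ibarra 4,689.12 → $4,689; Nwosu 6,942.11 → $6,942.
Totals: Becker $5,119 + $15,852 = $20,971; Dube $5,119 + $4,864 = $9,983; Petrov $5,119 + $7,683 = $12,802; Ibarra $5,119 + $4,689 = $9,808; Nwosu $5,119 + $6,942 = $12,061.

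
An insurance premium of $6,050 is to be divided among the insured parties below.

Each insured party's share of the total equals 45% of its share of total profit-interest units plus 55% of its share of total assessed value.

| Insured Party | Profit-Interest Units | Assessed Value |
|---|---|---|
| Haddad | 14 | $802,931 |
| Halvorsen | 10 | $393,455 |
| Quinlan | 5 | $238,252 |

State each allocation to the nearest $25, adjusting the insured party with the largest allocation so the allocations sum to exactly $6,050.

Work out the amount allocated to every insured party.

Profit-interest units total 29; assessed value total 1,434,638.
Composite weights (45% profit-interest units + 55% assessed value): Haddad 0.5251; Halvorsen 0.3060; Quinlan 0.1689.
Proportional shares: Haddad 3,176.63; Halvorsen 1,851.37; Quinlan 1,022.00.
At nearest $25: Haddad $3,175; Halvorsen $1,850; Quinlan $1,025. Sum = $6,050.
No rounding difference to absorb.

Haddad: $3,175 | Halvorsen: $1,850 | Quinlan: $1,025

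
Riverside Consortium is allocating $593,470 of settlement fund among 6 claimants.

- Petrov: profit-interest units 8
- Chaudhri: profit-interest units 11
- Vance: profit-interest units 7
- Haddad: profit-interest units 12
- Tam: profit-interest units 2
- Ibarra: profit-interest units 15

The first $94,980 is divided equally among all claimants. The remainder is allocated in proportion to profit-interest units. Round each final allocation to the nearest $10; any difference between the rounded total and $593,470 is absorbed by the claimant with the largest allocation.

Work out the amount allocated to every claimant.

First tranche $94,980 split equally: $15,830 each.
Remainder $498,490 by profit-interest units (total 55): Petrov 72,507.64 → $72,510; Chaudhri 99,698.00 → $99,700; Vance 63,444.18 → $63,440; Haddad 108,761.45 → $108,760; Tam 18,126.91 → $18,130; Ibarra 135,951.82 → $135,950.
Totals: Petrov $15,830 + $72,510 = $88,340; Chaudhri $15,830 + $99,700 = $115,530; Vance $15,830 + $63,440 = $79,270; Haddad $15,830 + $108,760 = $124,590; Tam $15,830 + $18,130 = $33,960; Ibarra $15,830 + $135,950 = $151,780.

Petrov: $88,340; Chaudhri: $115,530; Vance: $79,270; Haddad: $124,590; Tam: $33,960; Ibarra: $151,780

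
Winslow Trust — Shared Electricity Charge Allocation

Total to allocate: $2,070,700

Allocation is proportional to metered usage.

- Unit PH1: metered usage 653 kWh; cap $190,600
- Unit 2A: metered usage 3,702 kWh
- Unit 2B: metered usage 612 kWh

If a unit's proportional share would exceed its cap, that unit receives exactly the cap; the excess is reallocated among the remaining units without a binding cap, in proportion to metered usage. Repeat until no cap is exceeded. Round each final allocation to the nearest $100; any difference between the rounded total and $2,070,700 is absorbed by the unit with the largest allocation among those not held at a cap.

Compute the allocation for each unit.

Unit PH1: $190,600; Unit 2A: $1,613,400; Unit 2B: $266,700

Metered usage total: 4,967.
Proportional shares (ignoring caps): Unit PH1 272,230.14; Unit 2A 1,543,332.27; Unit 2B 255,137.59.
Cap binds for Unit PH1 ($190,600); residual $1,880,100 reallocated over remaining metered usage 4,314.
Shares after redistribution: Unit 2A 1,613,382.06 → $1,613,400; Unit 2B 266,717.94 → $266,700.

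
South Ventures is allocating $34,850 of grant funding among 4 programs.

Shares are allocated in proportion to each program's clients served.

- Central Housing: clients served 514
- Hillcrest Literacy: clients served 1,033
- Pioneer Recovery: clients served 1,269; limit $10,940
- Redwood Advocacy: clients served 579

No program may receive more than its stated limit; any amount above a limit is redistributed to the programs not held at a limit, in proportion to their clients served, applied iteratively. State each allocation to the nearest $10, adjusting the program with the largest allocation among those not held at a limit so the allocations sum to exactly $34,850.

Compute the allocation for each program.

Combined clients served = 3,395.
Proportional shares (ignoring caps): Central Housing 5,276.26; Hillcrest Literacy 10,603.84; Pioneer Recovery 13,026.41; Redwood Advocacy 5,943.49.
Capped: Pioneer Recovery ($10,940); balance $23,910 reallocated over remaining clients served 2,126.
Remaining shares: Central Housing 5,780.69 → $5,780; Hillcrest Literacy 11,617.61 → $11,620; Redwood Advocacy 6,511.71 → $6,510.

Central Housing: $5,780; Hillcrest Literacy: $11,620; Pioneer Recovery: $10,940; Redwood Advocacy: $6,510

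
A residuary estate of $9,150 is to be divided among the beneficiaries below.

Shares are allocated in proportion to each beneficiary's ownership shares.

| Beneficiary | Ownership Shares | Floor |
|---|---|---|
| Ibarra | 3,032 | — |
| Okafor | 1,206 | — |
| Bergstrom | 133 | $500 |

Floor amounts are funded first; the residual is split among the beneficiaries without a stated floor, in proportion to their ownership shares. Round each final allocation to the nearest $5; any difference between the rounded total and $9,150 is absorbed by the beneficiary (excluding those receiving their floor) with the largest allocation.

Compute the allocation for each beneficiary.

Ibarra: $6,190 | Okafor: $2,460 | Bergstrom: $500

Guaranteed amounts: Bergstrom $500. Balance $8,650.
Balance split over remaining ownership shares 4,238: Ibarra 6,188.49 → $6,190; Okafor 2,461.51 → $2,460.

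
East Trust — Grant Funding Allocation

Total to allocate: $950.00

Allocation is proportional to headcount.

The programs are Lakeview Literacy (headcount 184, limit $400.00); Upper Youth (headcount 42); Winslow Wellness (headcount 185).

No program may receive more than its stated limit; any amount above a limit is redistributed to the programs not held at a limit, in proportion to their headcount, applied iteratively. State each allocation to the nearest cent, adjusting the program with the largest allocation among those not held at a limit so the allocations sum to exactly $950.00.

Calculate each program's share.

Lakeview Literacy: $400.00 · Upper Youth: $101.76 · Winslow Wellness: $448.24

Headcount total: 411.
Pro-rata shares before constraints: Lakeview Literacy 425.3041; Upper Youth 97.0803; Winslow Wellness 427.6156.
Capped: Lakeview Literacy ($400.00); residual $550.00 reallocated over remaining headcount 227.
Redistributed shares: Upper Youth 101.7621 → $101.76; Winslow Wellness 448.2379 → $448.24.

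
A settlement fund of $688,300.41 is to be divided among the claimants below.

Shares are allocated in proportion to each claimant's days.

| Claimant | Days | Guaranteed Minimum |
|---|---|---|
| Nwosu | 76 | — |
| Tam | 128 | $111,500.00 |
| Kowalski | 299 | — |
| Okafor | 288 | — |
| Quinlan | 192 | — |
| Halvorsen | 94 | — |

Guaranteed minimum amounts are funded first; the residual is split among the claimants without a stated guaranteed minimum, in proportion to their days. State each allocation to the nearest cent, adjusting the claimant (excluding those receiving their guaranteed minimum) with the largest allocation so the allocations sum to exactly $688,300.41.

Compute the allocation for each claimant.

Fund the minimums — Tam $111,500.00. Balance $576,800.41.
Balance split over remaining days 949: Nwosu 46,192.6566 → $46,192.66; Kowalski 181,731.6360 → $181,731.64; Okafor 175,045.8568 → $175,045.86; Quinlan 116,697.2379 → $116,697.24; Halvorsen 57,133.0227 → $57,133.02.
Rounding difference −$0.01 applied to Kowalski → $181,731.63.

Nwosu: $46,192.66 · Tam: $111,500.00 · Kowalski: $181,731.63 · Okafor: $175,045.86 · Quinlan: $116,697.24 · Halvorsen: $57,133.02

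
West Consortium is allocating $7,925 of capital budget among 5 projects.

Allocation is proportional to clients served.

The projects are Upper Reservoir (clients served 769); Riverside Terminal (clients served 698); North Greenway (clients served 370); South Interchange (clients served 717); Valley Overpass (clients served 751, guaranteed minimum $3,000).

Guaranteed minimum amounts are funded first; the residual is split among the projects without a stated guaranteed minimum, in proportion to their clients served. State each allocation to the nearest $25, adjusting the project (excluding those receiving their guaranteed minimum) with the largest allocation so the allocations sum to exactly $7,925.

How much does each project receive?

Guaranteed amounts: Valley Overpass $3,000. Residual $4,925.
Residual split over remaining clients served 2,554: Upper Reservoir 1,482.90 → $1,475; Riverside Terminal 1,345.99 → $1,350; North Greenway 713.49 → $725; South Interchange 1,382.63 → $1,375.

Upper Reservoir: $1,475 | Riverside Terminal: $1,350 | North Greenway: $725 | South Interchange: $1,375 | Valley Overpass: $3,000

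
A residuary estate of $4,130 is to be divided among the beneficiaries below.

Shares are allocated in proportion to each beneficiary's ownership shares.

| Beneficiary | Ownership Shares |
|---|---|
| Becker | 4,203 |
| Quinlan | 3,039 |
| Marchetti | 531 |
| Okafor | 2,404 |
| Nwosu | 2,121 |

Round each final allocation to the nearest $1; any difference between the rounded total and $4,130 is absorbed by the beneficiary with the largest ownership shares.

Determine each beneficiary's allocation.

Total ownership shares = 12,298.
Unrounded shares: Becker 4,203/12,298 × $4,130 = 1,411.48; Quinlan 3,039/12,298 × $4,130 = 1,020.58; Marchetti 531/12,298 × $4,130 = 178.32; Okafor 2,404/12,298 × $4,130 = 807.33; Nwosu 2,121/12,298 × $4,130 = 712.29.
At nearest $1: Becker $1,411; Quinlan $1,021; Marchetti $178; Okafor $807; Nwosu $712. Sum = $4,129.
Difference $4,130 − $4,129 = +$1 applied to largest ownership shares (Becker): Becker becomes $1,412.

Becker: $1,412 | Quinlan: $1,021 | Marchetti: $178 | Okafor: $807 | Nwosu: $712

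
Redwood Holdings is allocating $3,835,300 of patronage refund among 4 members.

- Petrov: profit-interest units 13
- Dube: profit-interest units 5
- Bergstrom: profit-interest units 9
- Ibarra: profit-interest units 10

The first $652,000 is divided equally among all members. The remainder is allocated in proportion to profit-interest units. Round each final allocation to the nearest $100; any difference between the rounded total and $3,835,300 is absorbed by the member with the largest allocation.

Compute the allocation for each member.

Petrov: $1,281,400 · Dube: $593,200 · Bergstrom: $937,300 · Ibarra: $1,023,400

$652,000 shared equally gives $163,000 per member.
Remainder $3,183,300 by profit-interest units (total 37): Petrov 1,118,456.76 → $1,118,500; Dube 430,175.68 → $430,200; Bergstrom 774,316.22 → $774,300; Ibarra 860,351.35 → $860,400.
Rounding difference −$100 on remainder applied to Petrov.
Totals: Petrov $163,000 + $1,118,400 = $1,281,400; Dube $163,000 + $430,200 = $593,200; Bergstrom $163,000 + $774,300 = $937,300; Ibarra $163,000 + $860,400 = $1,023,400.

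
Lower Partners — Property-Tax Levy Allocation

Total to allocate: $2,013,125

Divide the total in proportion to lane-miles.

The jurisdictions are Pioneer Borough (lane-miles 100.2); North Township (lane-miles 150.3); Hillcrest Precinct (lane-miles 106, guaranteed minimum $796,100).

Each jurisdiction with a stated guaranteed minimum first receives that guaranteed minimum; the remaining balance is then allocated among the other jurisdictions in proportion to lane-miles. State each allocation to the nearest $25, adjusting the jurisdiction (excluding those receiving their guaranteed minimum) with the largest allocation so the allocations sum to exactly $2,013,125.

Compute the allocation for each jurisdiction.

Minimums first: Hillcrest Precinct $796,100. Remaining pool $1,217,025.
Remaining pool split over remaining lane-miles 250.5: Pioneer Borough 486,810.00 → $486,800; North Township 730,215.00 → $730,225.

Pioneer Borough: $486,800; North Township: $730,225; Hillcrest Precinct: $796,100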